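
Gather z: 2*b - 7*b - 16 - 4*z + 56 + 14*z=-5*b + 10*z + 40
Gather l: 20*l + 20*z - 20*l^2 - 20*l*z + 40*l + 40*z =-20*l^2 + l*(60 - 20*z) + 60*z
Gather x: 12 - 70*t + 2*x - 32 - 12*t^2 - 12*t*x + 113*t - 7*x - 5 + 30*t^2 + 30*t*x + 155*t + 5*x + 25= 18*t^2 + 18*t*x + 198*t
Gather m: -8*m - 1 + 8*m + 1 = 0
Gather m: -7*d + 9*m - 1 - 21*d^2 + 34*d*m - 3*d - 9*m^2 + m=-21*d^2 - 10*d - 9*m^2 + m*(34*d + 10) - 1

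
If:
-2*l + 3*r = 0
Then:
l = 3*r/2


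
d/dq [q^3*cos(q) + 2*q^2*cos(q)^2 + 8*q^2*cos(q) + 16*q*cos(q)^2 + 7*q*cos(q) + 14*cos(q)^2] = -q^3*sin(q) - 8*q^2*sin(q) - 2*q^2*sin(2*q) + 3*q^2*cos(q) - 7*q*sin(q) - 16*q*sin(2*q) + 4*q*cos(q)^2 + 16*q*cos(q) - 14*sin(2*q) + 16*cos(q)^2 + 7*cos(q)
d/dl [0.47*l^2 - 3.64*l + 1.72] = 0.94*l - 3.64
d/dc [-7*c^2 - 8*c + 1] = -14*c - 8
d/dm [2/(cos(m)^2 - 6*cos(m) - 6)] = 4*(cos(m) - 3)*sin(m)/(sin(m)^2 + 6*cos(m) + 5)^2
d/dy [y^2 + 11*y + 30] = 2*y + 11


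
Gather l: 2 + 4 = 6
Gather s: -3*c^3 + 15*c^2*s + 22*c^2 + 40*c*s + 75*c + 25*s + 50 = -3*c^3 + 22*c^2 + 75*c + s*(15*c^2 + 40*c + 25) + 50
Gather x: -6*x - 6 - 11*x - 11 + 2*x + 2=-15*x - 15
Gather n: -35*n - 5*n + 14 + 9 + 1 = 24 - 40*n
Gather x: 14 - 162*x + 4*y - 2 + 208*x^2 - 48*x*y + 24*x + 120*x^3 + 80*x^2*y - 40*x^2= 120*x^3 + x^2*(80*y + 168) + x*(-48*y - 138) + 4*y + 12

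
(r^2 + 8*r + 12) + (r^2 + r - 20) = 2*r^2 + 9*r - 8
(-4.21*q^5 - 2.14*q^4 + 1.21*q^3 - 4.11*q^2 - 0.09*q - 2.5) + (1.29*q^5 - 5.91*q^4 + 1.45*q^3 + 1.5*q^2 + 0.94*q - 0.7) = -2.92*q^5 - 8.05*q^4 + 2.66*q^3 - 2.61*q^2 + 0.85*q - 3.2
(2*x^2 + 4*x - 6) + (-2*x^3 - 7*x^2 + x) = -2*x^3 - 5*x^2 + 5*x - 6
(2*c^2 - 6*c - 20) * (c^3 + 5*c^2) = 2*c^5 + 4*c^4 - 50*c^3 - 100*c^2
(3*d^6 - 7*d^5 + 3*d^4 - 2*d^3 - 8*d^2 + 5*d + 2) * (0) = 0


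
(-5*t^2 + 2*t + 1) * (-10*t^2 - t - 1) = 50*t^4 - 15*t^3 - 7*t^2 - 3*t - 1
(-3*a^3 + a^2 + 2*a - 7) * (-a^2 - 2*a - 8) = 3*a^5 + 5*a^4 + 20*a^3 - 5*a^2 - 2*a + 56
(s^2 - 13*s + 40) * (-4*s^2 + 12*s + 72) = -4*s^4 + 64*s^3 - 244*s^2 - 456*s + 2880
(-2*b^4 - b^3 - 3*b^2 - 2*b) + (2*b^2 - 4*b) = -2*b^4 - b^3 - b^2 - 6*b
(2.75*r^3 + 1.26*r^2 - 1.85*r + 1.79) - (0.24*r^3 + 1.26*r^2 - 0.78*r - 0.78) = 2.51*r^3 - 1.07*r + 2.57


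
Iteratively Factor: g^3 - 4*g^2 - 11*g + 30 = (g + 3)*(g^2 - 7*g + 10) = (g - 5)*(g + 3)*(g - 2)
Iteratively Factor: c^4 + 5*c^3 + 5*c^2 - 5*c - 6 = (c + 3)*(c^3 + 2*c^2 - c - 2) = (c - 1)*(c + 3)*(c^2 + 3*c + 2) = (c - 1)*(c + 2)*(c + 3)*(c + 1)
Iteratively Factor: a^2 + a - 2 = (a + 2)*(a - 1)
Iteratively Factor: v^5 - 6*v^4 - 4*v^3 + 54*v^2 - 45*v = (v - 3)*(v^4 - 3*v^3 - 13*v^2 + 15*v) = (v - 3)*(v - 1)*(v^3 - 2*v^2 - 15*v) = (v - 3)*(v - 1)*(v + 3)*(v^2 - 5*v) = (v - 5)*(v - 3)*(v - 1)*(v + 3)*(v)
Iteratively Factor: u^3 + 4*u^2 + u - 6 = (u + 3)*(u^2 + u - 2) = (u - 1)*(u + 3)*(u + 2)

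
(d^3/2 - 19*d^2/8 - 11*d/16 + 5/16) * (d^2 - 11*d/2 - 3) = d^5/2 - 41*d^4/8 + 87*d^3/8 + 359*d^2/32 + 11*d/32 - 15/16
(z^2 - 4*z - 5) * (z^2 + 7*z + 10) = z^4 + 3*z^3 - 23*z^2 - 75*z - 50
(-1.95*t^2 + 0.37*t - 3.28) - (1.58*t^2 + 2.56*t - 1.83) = -3.53*t^2 - 2.19*t - 1.45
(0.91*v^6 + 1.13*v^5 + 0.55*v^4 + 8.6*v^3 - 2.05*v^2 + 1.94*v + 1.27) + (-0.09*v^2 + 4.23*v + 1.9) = 0.91*v^6 + 1.13*v^5 + 0.55*v^4 + 8.6*v^3 - 2.14*v^2 + 6.17*v + 3.17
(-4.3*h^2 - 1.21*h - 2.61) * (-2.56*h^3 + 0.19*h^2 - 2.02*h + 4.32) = 11.008*h^5 + 2.2806*h^4 + 15.1377*h^3 - 16.6277*h^2 + 0.0449999999999999*h - 11.2752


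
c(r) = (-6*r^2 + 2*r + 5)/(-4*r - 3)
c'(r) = (2 - 12*r)/(-4*r - 3) + 4*(-6*r^2 + 2*r + 5)/(-4*r - 3)^2 = 2*(12*r^2 + 18*r + 7)/(16*r^2 + 24*r + 9)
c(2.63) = 2.31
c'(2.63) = 1.50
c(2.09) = 1.50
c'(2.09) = 1.50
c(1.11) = 0.02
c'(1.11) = 1.51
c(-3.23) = -6.46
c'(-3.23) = 1.51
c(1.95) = 1.29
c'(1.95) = 1.50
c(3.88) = 4.19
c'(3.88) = 1.50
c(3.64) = 3.83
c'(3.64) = 1.50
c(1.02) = -0.11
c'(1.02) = 1.51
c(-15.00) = -24.12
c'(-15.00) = 1.50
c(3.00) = 2.87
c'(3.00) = 1.50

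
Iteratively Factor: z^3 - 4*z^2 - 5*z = (z)*(z^2 - 4*z - 5) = z*(z + 1)*(z - 5)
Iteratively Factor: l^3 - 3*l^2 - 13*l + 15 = (l + 3)*(l^2 - 6*l + 5) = (l - 5)*(l + 3)*(l - 1)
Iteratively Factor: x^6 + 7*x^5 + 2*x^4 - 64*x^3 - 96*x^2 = (x + 2)*(x^5 + 5*x^4 - 8*x^3 - 48*x^2) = (x + 2)*(x + 4)*(x^4 + x^3 - 12*x^2) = x*(x + 2)*(x + 4)*(x^3 + x^2 - 12*x) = x^2*(x + 2)*(x + 4)*(x^2 + x - 12) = x^2*(x + 2)*(x + 4)^2*(x - 3)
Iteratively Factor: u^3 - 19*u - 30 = (u + 3)*(u^2 - 3*u - 10) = (u + 2)*(u + 3)*(u - 5)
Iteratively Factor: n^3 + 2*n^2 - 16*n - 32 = (n + 2)*(n^2 - 16) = (n - 4)*(n + 2)*(n + 4)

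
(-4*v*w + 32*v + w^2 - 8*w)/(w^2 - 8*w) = (-4*v + w)/w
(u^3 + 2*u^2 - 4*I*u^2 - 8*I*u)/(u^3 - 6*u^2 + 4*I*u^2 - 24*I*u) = (u^2 + u*(2 - 4*I) - 8*I)/(u^2 + u*(-6 + 4*I) - 24*I)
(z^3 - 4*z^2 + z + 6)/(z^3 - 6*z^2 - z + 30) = (z^2 - z - 2)/(z^2 - 3*z - 10)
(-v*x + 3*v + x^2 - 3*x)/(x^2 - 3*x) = (-v + x)/x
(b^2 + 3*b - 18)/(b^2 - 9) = (b + 6)/(b + 3)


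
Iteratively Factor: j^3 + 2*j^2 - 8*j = (j + 4)*(j^2 - 2*j) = (j - 2)*(j + 4)*(j)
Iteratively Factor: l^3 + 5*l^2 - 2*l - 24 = (l - 2)*(l^2 + 7*l + 12) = (l - 2)*(l + 3)*(l + 4)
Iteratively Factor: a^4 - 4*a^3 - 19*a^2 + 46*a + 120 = (a + 2)*(a^3 - 6*a^2 - 7*a + 60) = (a - 4)*(a + 2)*(a^2 - 2*a - 15) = (a - 5)*(a - 4)*(a + 2)*(a + 3)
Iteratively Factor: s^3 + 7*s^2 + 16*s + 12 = (s + 2)*(s^2 + 5*s + 6) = (s + 2)^2*(s + 3)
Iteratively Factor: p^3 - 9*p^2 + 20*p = (p)*(p^2 - 9*p + 20) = p*(p - 5)*(p - 4)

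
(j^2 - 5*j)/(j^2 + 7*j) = (j - 5)/(j + 7)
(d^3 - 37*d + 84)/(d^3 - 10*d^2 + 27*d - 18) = (d^2 + 3*d - 28)/(d^2 - 7*d + 6)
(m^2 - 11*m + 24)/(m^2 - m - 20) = (-m^2 + 11*m - 24)/(-m^2 + m + 20)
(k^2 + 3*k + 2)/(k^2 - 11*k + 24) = (k^2 + 3*k + 2)/(k^2 - 11*k + 24)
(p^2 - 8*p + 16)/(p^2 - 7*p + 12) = (p - 4)/(p - 3)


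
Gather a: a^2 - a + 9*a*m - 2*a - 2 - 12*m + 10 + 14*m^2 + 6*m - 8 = a^2 + a*(9*m - 3) + 14*m^2 - 6*m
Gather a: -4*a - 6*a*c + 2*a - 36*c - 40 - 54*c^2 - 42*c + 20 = a*(-6*c - 2) - 54*c^2 - 78*c - 20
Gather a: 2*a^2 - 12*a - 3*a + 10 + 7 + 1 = 2*a^2 - 15*a + 18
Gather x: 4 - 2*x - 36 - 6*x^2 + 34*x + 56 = -6*x^2 + 32*x + 24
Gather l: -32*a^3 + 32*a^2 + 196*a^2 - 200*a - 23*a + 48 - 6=-32*a^3 + 228*a^2 - 223*a + 42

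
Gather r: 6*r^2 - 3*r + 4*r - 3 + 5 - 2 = 6*r^2 + r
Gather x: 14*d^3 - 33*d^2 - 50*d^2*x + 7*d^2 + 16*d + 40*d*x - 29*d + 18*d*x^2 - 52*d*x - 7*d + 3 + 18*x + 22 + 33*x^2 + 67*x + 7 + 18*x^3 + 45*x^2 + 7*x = 14*d^3 - 26*d^2 - 20*d + 18*x^3 + x^2*(18*d + 78) + x*(-50*d^2 - 12*d + 92) + 32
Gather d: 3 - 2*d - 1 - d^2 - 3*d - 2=-d^2 - 5*d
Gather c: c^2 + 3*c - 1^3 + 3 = c^2 + 3*c + 2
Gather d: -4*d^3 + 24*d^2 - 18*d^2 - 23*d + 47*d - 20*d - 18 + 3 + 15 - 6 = -4*d^3 + 6*d^2 + 4*d - 6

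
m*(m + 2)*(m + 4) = m^3 + 6*m^2 + 8*m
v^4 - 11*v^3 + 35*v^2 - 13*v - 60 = (v - 5)*(v - 4)*(v - 3)*(v + 1)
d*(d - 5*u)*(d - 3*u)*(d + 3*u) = d^4 - 5*d^3*u - 9*d^2*u^2 + 45*d*u^3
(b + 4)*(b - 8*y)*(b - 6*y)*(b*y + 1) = b^4*y - 14*b^3*y^2 + 4*b^3*y + b^3 + 48*b^2*y^3 - 56*b^2*y^2 - 14*b^2*y + 4*b^2 + 192*b*y^3 + 48*b*y^2 - 56*b*y + 192*y^2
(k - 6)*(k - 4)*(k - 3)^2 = k^4 - 16*k^3 + 93*k^2 - 234*k + 216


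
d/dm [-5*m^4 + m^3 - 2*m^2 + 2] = m*(-20*m^2 + 3*m - 4)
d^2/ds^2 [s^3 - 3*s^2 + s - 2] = 6*s - 6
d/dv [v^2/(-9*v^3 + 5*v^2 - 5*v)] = (9*v^2 - 5)/(9*v^2 - 5*v + 5)^2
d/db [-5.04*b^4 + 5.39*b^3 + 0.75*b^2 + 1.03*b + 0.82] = -20.16*b^3 + 16.17*b^2 + 1.5*b + 1.03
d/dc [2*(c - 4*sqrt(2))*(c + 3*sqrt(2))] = 4*c - 2*sqrt(2)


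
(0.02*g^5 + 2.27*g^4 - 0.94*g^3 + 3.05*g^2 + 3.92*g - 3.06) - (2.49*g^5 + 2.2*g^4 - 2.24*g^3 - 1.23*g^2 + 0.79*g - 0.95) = -2.47*g^5 + 0.0699999999999998*g^4 + 1.3*g^3 + 4.28*g^2 + 3.13*g - 2.11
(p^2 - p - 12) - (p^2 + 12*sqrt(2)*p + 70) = -12*sqrt(2)*p - p - 82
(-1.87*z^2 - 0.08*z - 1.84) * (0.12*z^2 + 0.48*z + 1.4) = -0.2244*z^4 - 0.9072*z^3 - 2.8772*z^2 - 0.9952*z - 2.576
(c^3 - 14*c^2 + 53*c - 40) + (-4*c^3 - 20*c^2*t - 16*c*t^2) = -3*c^3 - 20*c^2*t - 14*c^2 - 16*c*t^2 + 53*c - 40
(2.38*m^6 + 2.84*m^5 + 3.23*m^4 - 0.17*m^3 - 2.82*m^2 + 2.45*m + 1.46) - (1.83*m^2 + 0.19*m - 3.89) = 2.38*m^6 + 2.84*m^5 + 3.23*m^4 - 0.17*m^3 - 4.65*m^2 + 2.26*m + 5.35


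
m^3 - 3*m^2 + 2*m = m*(m - 2)*(m - 1)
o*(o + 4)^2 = o^3 + 8*o^2 + 16*o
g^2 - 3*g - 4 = (g - 4)*(g + 1)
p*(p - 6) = p^2 - 6*p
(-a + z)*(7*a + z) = -7*a^2 + 6*a*z + z^2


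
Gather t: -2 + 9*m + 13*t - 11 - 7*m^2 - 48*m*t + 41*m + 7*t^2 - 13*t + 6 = -7*m^2 - 48*m*t + 50*m + 7*t^2 - 7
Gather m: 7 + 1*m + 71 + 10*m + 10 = 11*m + 88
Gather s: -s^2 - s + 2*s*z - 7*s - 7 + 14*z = -s^2 + s*(2*z - 8) + 14*z - 7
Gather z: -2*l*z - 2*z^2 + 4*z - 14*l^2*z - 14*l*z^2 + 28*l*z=z^2*(-14*l - 2) + z*(-14*l^2 + 26*l + 4)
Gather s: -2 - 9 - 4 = -15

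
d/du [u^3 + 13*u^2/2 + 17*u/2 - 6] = 3*u^2 + 13*u + 17/2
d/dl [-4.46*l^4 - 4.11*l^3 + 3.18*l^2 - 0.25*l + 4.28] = -17.84*l^3 - 12.33*l^2 + 6.36*l - 0.25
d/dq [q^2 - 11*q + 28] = 2*q - 11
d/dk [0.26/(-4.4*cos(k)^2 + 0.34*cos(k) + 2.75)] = (0.0884 - 2.288*cos(k))*sin(k)/(-4.4*cos(k)^2 + 0.34*cos(k) + 2.75)^2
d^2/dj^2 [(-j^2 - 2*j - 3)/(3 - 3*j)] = 4/(j^3 - 3*j^2 + 3*j - 1)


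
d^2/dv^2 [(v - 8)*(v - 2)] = 2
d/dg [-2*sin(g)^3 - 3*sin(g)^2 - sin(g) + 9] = (-6*sin(g) + 3*cos(2*g) - 4)*cos(g)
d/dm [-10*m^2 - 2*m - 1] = -20*m - 2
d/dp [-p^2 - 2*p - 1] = -2*p - 2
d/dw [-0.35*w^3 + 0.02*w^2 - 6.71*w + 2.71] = -1.05*w^2 + 0.04*w - 6.71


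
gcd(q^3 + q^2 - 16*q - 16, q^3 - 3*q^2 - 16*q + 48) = q^2 - 16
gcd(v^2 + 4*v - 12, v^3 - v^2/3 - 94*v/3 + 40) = v + 6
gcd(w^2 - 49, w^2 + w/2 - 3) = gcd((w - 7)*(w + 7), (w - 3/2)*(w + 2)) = 1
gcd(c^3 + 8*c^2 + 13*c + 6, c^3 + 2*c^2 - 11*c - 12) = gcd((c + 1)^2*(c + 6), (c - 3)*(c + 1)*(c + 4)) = c + 1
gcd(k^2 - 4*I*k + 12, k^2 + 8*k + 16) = 1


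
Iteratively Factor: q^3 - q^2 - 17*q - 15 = (q - 5)*(q^2 + 4*q + 3) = (q - 5)*(q + 1)*(q + 3)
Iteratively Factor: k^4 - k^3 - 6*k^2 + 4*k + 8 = (k - 2)*(k^3 + k^2 - 4*k - 4) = (k - 2)^2*(k^2 + 3*k + 2) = (k - 2)^2*(k + 2)*(k + 1)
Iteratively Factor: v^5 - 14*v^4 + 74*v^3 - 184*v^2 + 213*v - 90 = (v - 3)*(v^4 - 11*v^3 + 41*v^2 - 61*v + 30) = (v - 3)^2*(v^3 - 8*v^2 + 17*v - 10) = (v - 5)*(v - 3)^2*(v^2 - 3*v + 2) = (v - 5)*(v - 3)^2*(v - 2)*(v - 1)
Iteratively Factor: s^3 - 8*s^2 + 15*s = (s - 3)*(s^2 - 5*s) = s*(s - 3)*(s - 5)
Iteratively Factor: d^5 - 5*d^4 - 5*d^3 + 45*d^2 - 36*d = (d - 4)*(d^4 - d^3 - 9*d^2 + 9*d) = (d - 4)*(d - 3)*(d^3 + 2*d^2 - 3*d) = d*(d - 4)*(d - 3)*(d^2 + 2*d - 3) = d*(d - 4)*(d - 3)*(d + 3)*(d - 1)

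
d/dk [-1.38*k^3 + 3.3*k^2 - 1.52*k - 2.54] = -4.14*k^2 + 6.6*k - 1.52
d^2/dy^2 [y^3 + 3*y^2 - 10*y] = 6*y + 6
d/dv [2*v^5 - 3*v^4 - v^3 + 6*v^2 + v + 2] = 10*v^4 - 12*v^3 - 3*v^2 + 12*v + 1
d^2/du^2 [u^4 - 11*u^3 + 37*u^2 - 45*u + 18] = 12*u^2 - 66*u + 74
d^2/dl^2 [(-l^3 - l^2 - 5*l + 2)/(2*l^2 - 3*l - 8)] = 2*(-51*l^3 - 96*l^2 - 468*l + 106)/(8*l^6 - 36*l^5 - 42*l^4 + 261*l^3 + 168*l^2 - 576*l - 512)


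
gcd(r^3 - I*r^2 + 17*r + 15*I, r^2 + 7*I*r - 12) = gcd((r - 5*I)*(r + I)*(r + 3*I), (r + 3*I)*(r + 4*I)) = r + 3*I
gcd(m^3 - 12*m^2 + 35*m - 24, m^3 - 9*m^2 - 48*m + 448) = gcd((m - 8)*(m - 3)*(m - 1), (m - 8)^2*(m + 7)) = m - 8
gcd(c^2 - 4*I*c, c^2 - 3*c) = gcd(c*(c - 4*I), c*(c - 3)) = c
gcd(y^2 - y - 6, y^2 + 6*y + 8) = y + 2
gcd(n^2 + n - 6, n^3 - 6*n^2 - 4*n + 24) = n - 2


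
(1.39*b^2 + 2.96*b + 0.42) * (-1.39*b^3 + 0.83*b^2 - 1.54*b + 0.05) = -1.9321*b^5 - 2.9607*b^4 - 0.2676*b^3 - 4.1403*b^2 - 0.4988*b + 0.021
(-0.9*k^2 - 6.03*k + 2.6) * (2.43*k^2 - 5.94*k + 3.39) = -2.187*k^4 - 9.3069*k^3 + 39.0852*k^2 - 35.8857*k + 8.814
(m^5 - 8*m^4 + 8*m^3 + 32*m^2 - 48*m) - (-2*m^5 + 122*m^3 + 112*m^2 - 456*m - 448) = 3*m^5 - 8*m^4 - 114*m^3 - 80*m^2 + 408*m + 448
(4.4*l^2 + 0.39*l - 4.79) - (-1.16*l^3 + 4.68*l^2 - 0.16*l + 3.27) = 1.16*l^3 - 0.279999999999999*l^2 + 0.55*l - 8.06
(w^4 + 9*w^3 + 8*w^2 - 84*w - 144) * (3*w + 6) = 3*w^5 + 33*w^4 + 78*w^3 - 204*w^2 - 936*w - 864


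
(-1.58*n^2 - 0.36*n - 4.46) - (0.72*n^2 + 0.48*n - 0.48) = -2.3*n^2 - 0.84*n - 3.98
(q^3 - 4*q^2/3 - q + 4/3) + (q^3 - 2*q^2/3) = 2*q^3 - 2*q^2 - q + 4/3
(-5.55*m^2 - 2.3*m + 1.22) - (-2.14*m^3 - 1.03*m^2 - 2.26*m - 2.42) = 2.14*m^3 - 4.52*m^2 - 0.04*m + 3.64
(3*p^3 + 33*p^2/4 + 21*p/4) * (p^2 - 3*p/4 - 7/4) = 3*p^5 + 6*p^4 - 99*p^3/16 - 147*p^2/8 - 147*p/16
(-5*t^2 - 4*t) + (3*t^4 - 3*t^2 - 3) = 3*t^4 - 8*t^2 - 4*t - 3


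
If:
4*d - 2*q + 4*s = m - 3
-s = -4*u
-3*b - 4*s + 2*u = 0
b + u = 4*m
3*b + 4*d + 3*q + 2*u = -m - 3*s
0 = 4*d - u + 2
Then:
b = -56/647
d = -641/1294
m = -11/647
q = 431/647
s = 48/647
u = 12/647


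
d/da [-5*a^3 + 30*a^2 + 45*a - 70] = -15*a^2 + 60*a + 45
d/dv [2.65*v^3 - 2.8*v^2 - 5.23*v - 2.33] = 7.95*v^2 - 5.6*v - 5.23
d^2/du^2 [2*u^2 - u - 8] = 4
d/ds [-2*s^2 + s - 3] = 1 - 4*s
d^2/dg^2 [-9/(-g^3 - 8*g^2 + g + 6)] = 18*(-(3*g + 8)*(g^3 + 8*g^2 - g - 6) + (3*g^2 + 16*g - 1)^2)/(g^3 + 8*g^2 - g - 6)^3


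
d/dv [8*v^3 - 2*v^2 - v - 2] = 24*v^2 - 4*v - 1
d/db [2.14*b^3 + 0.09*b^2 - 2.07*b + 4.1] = 6.42*b^2 + 0.18*b - 2.07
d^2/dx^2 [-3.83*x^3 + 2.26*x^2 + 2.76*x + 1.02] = 4.52 - 22.98*x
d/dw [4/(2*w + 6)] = -2/(w + 3)^2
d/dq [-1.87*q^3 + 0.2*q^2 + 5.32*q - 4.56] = -5.61*q^2 + 0.4*q + 5.32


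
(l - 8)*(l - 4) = l^2 - 12*l + 32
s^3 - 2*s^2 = s^2*(s - 2)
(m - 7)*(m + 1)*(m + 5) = m^3 - m^2 - 37*m - 35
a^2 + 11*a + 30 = (a + 5)*(a + 6)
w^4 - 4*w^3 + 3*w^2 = w^2*(w - 3)*(w - 1)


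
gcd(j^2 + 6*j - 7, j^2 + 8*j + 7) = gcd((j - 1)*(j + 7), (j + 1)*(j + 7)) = j + 7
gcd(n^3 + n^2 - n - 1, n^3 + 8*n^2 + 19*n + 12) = n + 1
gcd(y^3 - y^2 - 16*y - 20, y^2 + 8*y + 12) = y + 2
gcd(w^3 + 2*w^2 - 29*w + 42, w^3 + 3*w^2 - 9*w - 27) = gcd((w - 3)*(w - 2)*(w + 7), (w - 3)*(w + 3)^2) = w - 3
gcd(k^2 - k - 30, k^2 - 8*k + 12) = k - 6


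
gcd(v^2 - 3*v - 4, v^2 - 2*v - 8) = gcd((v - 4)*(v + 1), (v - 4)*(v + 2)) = v - 4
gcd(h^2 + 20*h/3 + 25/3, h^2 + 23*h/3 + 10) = h + 5/3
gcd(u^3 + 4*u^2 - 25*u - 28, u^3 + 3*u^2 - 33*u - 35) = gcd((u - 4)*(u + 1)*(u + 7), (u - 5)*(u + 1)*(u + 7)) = u^2 + 8*u + 7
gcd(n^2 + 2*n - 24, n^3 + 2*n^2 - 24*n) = n^2 + 2*n - 24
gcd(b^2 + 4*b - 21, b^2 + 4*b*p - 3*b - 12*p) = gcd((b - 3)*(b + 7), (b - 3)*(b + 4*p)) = b - 3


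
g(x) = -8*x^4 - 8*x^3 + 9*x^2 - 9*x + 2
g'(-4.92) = 3132.54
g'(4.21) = -2746.39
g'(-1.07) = -16.54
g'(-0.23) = -14.02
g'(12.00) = -58545.00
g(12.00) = -178522.00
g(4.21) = -2986.47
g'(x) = -32*x^3 - 24*x^2 + 18*x - 9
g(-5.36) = -5062.39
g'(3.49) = -1598.78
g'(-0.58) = -21.27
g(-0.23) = 4.62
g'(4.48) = -3287.34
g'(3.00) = -1035.00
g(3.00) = -808.00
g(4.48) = -3799.58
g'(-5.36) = 4132.71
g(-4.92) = -3470.70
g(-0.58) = 10.90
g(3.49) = -1446.70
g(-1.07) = 21.25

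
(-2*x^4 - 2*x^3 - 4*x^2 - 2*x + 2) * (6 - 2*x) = 4*x^5 - 8*x^4 - 4*x^3 - 20*x^2 - 16*x + 12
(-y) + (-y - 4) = -2*y - 4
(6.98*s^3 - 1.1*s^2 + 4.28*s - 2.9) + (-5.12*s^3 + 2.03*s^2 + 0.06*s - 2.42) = 1.86*s^3 + 0.93*s^2 + 4.34*s - 5.32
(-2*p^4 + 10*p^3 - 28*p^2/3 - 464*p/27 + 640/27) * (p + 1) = -2*p^5 + 8*p^4 + 2*p^3/3 - 716*p^2/27 + 176*p/27 + 640/27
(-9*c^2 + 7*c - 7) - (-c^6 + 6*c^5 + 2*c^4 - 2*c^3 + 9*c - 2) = c^6 - 6*c^5 - 2*c^4 + 2*c^3 - 9*c^2 - 2*c - 5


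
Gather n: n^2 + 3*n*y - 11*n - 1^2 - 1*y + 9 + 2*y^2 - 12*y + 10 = n^2 + n*(3*y - 11) + 2*y^2 - 13*y + 18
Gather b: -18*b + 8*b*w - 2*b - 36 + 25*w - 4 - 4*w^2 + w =b*(8*w - 20) - 4*w^2 + 26*w - 40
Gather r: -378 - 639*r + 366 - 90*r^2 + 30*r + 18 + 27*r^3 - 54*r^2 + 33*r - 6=27*r^3 - 144*r^2 - 576*r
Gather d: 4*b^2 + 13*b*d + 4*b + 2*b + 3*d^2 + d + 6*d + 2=4*b^2 + 6*b + 3*d^2 + d*(13*b + 7) + 2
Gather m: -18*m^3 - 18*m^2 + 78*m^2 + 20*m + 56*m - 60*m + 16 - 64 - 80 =-18*m^3 + 60*m^2 + 16*m - 128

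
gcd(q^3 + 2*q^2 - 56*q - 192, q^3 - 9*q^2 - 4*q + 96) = q - 8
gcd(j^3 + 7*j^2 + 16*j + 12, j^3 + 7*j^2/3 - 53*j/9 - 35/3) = j + 3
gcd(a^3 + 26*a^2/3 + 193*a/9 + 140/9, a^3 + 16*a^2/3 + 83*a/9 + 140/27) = a^2 + 11*a/3 + 28/9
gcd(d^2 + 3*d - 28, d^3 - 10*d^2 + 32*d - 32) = d - 4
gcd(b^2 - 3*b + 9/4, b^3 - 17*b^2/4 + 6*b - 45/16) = b^2 - 3*b + 9/4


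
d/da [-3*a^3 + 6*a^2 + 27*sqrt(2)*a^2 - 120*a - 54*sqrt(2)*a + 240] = -9*a^2 + 12*a + 54*sqrt(2)*a - 120 - 54*sqrt(2)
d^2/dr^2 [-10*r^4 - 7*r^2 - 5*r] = -120*r^2 - 14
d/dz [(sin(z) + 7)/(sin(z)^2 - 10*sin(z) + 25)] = -(sin(z) + 19)*cos(z)/(sin(z) - 5)^3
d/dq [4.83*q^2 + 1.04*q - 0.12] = 9.66*q + 1.04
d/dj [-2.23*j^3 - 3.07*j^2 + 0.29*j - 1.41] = -6.69*j^2 - 6.14*j + 0.29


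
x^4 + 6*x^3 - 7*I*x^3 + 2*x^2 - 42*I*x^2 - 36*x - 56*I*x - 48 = (x + 2)*(x + 4)*(x - 6*I)*(x - I)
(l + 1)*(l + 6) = l^2 + 7*l + 6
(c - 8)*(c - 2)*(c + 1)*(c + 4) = c^4 - 5*c^3 - 30*c^2 + 40*c + 64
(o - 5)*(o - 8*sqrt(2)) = o^2 - 8*sqrt(2)*o - 5*o + 40*sqrt(2)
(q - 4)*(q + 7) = q^2 + 3*q - 28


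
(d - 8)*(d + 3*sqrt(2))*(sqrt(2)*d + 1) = sqrt(2)*d^3 - 8*sqrt(2)*d^2 + 7*d^2 - 56*d + 3*sqrt(2)*d - 24*sqrt(2)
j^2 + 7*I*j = j*(j + 7*I)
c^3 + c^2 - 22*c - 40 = (c - 5)*(c + 2)*(c + 4)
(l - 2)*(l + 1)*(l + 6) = l^3 + 5*l^2 - 8*l - 12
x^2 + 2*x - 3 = (x - 1)*(x + 3)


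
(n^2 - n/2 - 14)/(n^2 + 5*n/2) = (2*n^2 - n - 28)/(n*(2*n + 5))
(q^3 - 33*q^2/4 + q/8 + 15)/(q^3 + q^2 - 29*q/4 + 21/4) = (4*q^2 - 27*q - 40)/(2*(2*q^2 + 5*q - 7))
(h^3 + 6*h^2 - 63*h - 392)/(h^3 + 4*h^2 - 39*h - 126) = (h^2 - h - 56)/(h^2 - 3*h - 18)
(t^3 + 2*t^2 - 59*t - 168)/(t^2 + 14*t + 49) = (t^2 - 5*t - 24)/(t + 7)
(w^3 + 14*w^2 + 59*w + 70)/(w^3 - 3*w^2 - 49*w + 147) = (w^2 + 7*w + 10)/(w^2 - 10*w + 21)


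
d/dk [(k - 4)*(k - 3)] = 2*k - 7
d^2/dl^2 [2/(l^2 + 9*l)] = 4*(-l*(l + 9) + (2*l + 9)^2)/(l^3*(l + 9)^3)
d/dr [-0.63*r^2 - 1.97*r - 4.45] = -1.26*r - 1.97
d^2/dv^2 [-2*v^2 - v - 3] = -4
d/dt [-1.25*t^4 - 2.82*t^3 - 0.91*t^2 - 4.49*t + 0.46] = -5.0*t^3 - 8.46*t^2 - 1.82*t - 4.49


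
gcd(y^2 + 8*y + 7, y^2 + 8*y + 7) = y^2 + 8*y + 7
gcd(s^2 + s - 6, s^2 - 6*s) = 1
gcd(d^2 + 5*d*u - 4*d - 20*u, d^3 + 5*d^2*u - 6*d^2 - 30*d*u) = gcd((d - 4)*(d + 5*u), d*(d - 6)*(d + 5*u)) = d + 5*u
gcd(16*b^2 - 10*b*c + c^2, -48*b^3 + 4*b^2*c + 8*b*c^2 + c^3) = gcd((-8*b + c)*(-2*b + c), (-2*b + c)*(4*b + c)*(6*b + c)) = 2*b - c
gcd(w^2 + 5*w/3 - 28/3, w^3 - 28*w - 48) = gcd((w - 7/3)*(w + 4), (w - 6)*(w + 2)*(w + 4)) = w + 4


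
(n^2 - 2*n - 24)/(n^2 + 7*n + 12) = (n - 6)/(n + 3)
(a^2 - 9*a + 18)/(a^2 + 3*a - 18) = (a - 6)/(a + 6)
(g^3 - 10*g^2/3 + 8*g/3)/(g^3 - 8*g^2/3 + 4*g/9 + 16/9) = 3*g/(3*g + 2)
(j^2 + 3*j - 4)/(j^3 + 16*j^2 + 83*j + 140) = (j - 1)/(j^2 + 12*j + 35)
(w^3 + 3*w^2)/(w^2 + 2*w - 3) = w^2/(w - 1)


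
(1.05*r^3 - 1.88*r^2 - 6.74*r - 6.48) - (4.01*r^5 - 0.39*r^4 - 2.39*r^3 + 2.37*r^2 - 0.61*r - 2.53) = -4.01*r^5 + 0.39*r^4 + 3.44*r^3 - 4.25*r^2 - 6.13*r - 3.95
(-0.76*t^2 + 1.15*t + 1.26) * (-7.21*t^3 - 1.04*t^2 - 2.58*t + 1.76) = 5.4796*t^5 - 7.5011*t^4 - 8.3198*t^3 - 5.615*t^2 - 1.2268*t + 2.2176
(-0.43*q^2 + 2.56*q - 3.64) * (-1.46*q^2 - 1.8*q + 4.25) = 0.6278*q^4 - 2.9636*q^3 - 1.1211*q^2 + 17.432*q - 15.47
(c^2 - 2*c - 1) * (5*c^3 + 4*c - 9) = 5*c^5 - 10*c^4 - c^3 - 17*c^2 + 14*c + 9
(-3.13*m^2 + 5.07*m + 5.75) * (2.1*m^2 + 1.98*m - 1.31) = -6.573*m^4 + 4.4496*m^3 + 26.2139*m^2 + 4.7433*m - 7.5325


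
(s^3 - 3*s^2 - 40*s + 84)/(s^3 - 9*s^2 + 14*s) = (s + 6)/s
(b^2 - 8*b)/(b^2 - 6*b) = (b - 8)/(b - 6)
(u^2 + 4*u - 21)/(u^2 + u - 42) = (u - 3)/(u - 6)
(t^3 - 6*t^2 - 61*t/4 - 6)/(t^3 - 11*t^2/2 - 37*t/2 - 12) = (t + 1/2)/(t + 1)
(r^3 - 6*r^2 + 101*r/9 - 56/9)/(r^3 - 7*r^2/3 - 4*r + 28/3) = (3*r^2 - 11*r + 8)/(3*(r^2 - 4))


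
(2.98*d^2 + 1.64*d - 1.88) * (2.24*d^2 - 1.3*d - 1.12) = 6.6752*d^4 - 0.2004*d^3 - 9.6808*d^2 + 0.6072*d + 2.1056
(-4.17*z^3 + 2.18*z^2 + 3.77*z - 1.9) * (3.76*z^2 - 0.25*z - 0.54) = -15.6792*z^5 + 9.2393*z^4 + 15.882*z^3 - 9.2637*z^2 - 1.5608*z + 1.026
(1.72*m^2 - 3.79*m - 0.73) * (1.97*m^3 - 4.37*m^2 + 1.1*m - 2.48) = 3.3884*m^5 - 14.9827*m^4 + 17.0162*m^3 - 5.2445*m^2 + 8.5962*m + 1.8104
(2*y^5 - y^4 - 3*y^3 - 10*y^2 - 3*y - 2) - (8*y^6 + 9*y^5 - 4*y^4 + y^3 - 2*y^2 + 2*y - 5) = -8*y^6 - 7*y^5 + 3*y^4 - 4*y^3 - 8*y^2 - 5*y + 3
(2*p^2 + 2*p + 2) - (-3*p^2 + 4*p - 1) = 5*p^2 - 2*p + 3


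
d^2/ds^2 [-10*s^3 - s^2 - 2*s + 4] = -60*s - 2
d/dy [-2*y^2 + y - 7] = 1 - 4*y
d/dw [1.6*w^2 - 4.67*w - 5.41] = 3.2*w - 4.67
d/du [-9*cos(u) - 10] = 9*sin(u)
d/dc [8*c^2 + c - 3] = 16*c + 1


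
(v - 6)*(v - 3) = v^2 - 9*v + 18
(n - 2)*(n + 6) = n^2 + 4*n - 12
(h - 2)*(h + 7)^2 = h^3 + 12*h^2 + 21*h - 98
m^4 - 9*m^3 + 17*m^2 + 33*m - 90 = (m - 5)*(m - 3)^2*(m + 2)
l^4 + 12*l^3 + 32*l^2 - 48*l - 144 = (l - 2)*(l + 2)*(l + 6)^2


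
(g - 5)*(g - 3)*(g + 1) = g^3 - 7*g^2 + 7*g + 15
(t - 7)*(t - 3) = t^2 - 10*t + 21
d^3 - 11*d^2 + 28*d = d*(d - 7)*(d - 4)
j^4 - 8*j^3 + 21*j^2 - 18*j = j*(j - 3)^2*(j - 2)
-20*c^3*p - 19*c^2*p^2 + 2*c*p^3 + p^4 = p*(-4*c + p)*(c + p)*(5*c + p)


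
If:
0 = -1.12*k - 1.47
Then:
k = -1.31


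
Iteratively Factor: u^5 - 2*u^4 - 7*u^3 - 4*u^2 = (u - 4)*(u^4 + 2*u^3 + u^2) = u*(u - 4)*(u^3 + 2*u^2 + u) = u*(u - 4)*(u + 1)*(u^2 + u) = u^2*(u - 4)*(u + 1)*(u + 1)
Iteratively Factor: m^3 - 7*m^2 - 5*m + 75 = (m - 5)*(m^2 - 2*m - 15) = (m - 5)^2*(m + 3)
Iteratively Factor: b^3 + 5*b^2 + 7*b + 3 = (b + 1)*(b^2 + 4*b + 3) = (b + 1)^2*(b + 3)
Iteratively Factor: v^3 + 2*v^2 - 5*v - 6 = (v + 3)*(v^2 - v - 2) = (v - 2)*(v + 3)*(v + 1)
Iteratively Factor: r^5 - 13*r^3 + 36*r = (r - 2)*(r^4 + 2*r^3 - 9*r^2 - 18*r) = r*(r - 2)*(r^3 + 2*r^2 - 9*r - 18) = r*(r - 2)*(r + 2)*(r^2 - 9) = r*(r - 3)*(r - 2)*(r + 2)*(r + 3)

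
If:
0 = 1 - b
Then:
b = 1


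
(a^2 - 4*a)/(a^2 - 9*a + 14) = a*(a - 4)/(a^2 - 9*a + 14)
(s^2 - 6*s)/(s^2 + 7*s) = (s - 6)/(s + 7)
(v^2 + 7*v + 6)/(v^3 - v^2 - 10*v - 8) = (v + 6)/(v^2 - 2*v - 8)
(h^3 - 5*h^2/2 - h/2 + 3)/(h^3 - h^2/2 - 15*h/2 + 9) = (h + 1)/(h + 3)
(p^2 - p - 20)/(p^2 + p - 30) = (p + 4)/(p + 6)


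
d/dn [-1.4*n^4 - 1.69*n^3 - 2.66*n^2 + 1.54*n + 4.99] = -5.6*n^3 - 5.07*n^2 - 5.32*n + 1.54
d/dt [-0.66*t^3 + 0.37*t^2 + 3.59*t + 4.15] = -1.98*t^2 + 0.74*t + 3.59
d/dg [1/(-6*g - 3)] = 2/(3*(2*g + 1)^2)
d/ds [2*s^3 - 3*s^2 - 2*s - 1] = 6*s^2 - 6*s - 2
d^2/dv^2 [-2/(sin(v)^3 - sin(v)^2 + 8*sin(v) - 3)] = 2*(9*sin(v)^6 - 11*sin(v)^5 + 8*sin(v)^4 + 19*sin(v)^3 - 2*sin(v)^2 + 54*sin(v) - 122)/(sin(v)^3 - sin(v)^2 + 8*sin(v) - 3)^3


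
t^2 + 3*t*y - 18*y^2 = (t - 3*y)*(t + 6*y)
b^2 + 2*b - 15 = (b - 3)*(b + 5)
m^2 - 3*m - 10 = (m - 5)*(m + 2)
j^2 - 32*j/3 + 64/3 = (j - 8)*(j - 8/3)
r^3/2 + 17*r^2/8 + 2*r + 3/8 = (r/2 + 1/2)*(r + 1/4)*(r + 3)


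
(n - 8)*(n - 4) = n^2 - 12*n + 32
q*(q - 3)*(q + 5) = q^3 + 2*q^2 - 15*q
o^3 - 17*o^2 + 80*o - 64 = (o - 8)^2*(o - 1)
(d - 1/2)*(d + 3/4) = d^2 + d/4 - 3/8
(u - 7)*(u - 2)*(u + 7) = u^3 - 2*u^2 - 49*u + 98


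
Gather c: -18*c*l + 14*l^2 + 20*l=-18*c*l + 14*l^2 + 20*l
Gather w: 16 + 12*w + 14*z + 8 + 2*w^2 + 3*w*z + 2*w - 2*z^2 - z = 2*w^2 + w*(3*z + 14) - 2*z^2 + 13*z + 24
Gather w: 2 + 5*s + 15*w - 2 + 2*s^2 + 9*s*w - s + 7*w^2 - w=2*s^2 + 4*s + 7*w^2 + w*(9*s + 14)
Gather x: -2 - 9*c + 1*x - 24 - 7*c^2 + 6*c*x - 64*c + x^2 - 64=-7*c^2 - 73*c + x^2 + x*(6*c + 1) - 90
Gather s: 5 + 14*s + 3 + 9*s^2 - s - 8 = 9*s^2 + 13*s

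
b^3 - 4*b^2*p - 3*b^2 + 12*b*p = b*(b - 3)*(b - 4*p)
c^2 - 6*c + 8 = (c - 4)*(c - 2)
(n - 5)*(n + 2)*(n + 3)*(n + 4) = n^4 + 4*n^3 - 19*n^2 - 106*n - 120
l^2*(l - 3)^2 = l^4 - 6*l^3 + 9*l^2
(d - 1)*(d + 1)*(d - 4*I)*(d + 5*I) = d^4 + I*d^3 + 19*d^2 - I*d - 20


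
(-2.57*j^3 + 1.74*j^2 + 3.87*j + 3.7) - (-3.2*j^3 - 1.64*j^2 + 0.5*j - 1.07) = 0.63*j^3 + 3.38*j^2 + 3.37*j + 4.77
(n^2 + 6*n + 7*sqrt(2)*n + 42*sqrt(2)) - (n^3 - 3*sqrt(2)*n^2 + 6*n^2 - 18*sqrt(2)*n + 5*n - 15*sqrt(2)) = -n^3 - 5*n^2 + 3*sqrt(2)*n^2 + n + 25*sqrt(2)*n + 57*sqrt(2)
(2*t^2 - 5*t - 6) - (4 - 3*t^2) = 5*t^2 - 5*t - 10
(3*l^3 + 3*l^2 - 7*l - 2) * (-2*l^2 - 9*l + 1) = -6*l^5 - 33*l^4 - 10*l^3 + 70*l^2 + 11*l - 2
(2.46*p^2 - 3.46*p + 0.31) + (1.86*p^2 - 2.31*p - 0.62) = 4.32*p^2 - 5.77*p - 0.31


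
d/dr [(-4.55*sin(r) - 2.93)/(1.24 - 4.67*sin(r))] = -19.3251*cos(r)/(4.67*sin(r) - 1.24)^2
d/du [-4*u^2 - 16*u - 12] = -8*u - 16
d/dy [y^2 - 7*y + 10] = 2*y - 7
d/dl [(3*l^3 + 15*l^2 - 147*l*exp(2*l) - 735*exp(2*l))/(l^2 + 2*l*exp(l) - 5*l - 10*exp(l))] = 3*((l^2 + 2*l*exp(l) - 5*l - 10*exp(l))*(3*l^2 - 98*l*exp(2*l) + 10*l - 539*exp(2*l)) - (l^3 + 5*l^2 - 49*l*exp(2*l) - 245*exp(2*l))*(2*l*exp(l) + 2*l - 8*exp(l) - 5))/(l^2 + 2*l*exp(l) - 5*l - 10*exp(l))^2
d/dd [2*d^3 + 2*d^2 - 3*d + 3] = 6*d^2 + 4*d - 3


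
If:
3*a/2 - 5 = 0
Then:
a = 10/3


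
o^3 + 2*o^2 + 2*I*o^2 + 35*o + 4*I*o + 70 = (o + 2)*(o - 5*I)*(o + 7*I)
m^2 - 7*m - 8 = (m - 8)*(m + 1)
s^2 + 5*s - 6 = (s - 1)*(s + 6)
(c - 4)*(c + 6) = c^2 + 2*c - 24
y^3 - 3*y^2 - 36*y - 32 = (y - 8)*(y + 1)*(y + 4)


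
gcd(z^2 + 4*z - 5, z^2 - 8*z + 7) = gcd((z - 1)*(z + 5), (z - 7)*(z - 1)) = z - 1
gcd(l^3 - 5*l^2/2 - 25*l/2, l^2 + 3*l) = l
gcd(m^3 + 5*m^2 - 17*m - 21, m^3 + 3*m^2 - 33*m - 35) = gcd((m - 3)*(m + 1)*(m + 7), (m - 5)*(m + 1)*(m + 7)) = m^2 + 8*m + 7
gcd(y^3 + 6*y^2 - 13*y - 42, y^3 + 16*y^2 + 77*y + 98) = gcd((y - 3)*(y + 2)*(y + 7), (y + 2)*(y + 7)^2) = y^2 + 9*y + 14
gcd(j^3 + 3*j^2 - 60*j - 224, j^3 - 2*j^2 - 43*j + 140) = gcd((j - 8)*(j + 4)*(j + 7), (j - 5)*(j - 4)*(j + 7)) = j + 7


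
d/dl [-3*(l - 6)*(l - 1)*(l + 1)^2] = -12*l^3 + 45*l^2 + 42*l - 15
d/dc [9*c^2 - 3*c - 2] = 18*c - 3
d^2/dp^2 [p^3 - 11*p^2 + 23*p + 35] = 6*p - 22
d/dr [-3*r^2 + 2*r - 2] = 2 - 6*r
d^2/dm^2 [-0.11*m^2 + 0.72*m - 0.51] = -0.220000000000000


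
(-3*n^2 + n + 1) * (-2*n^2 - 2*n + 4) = 6*n^4 + 4*n^3 - 16*n^2 + 2*n + 4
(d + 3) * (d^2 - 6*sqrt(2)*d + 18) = d^3 - 6*sqrt(2)*d^2 + 3*d^2 - 18*sqrt(2)*d + 18*d + 54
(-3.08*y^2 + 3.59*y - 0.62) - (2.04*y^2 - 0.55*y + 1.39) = -5.12*y^2 + 4.14*y - 2.01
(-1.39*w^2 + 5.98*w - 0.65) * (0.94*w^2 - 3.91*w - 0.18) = -1.3066*w^4 + 11.0561*w^3 - 23.7426*w^2 + 1.4651*w + 0.117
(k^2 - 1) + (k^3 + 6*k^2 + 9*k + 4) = k^3 + 7*k^2 + 9*k + 3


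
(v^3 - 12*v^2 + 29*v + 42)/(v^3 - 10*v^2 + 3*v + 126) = (v + 1)/(v + 3)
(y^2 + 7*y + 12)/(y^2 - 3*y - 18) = (y + 4)/(y - 6)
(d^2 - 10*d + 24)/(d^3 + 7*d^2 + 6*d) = (d^2 - 10*d + 24)/(d*(d^2 + 7*d + 6))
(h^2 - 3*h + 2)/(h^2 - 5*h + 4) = (h - 2)/(h - 4)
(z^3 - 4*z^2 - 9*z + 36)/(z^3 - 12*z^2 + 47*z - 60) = (z + 3)/(z - 5)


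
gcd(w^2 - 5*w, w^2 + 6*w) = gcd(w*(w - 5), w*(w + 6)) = w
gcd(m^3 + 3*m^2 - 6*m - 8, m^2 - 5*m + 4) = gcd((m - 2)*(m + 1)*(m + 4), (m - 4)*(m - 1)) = 1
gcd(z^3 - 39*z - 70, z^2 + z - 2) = z + 2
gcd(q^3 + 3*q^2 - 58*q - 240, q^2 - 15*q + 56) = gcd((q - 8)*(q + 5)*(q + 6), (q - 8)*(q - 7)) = q - 8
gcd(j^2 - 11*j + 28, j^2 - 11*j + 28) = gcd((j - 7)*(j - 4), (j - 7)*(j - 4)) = j^2 - 11*j + 28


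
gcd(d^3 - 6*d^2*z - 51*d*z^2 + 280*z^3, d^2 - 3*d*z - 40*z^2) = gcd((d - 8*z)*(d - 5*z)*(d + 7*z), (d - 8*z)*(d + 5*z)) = -d + 8*z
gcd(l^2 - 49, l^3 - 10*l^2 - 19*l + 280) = l - 7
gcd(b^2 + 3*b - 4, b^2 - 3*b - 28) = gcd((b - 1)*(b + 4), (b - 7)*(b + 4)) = b + 4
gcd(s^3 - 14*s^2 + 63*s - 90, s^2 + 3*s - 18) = s - 3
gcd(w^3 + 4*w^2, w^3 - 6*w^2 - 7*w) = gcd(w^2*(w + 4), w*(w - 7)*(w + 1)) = w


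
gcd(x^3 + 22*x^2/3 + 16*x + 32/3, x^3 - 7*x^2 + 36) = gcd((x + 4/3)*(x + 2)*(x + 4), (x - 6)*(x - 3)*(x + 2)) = x + 2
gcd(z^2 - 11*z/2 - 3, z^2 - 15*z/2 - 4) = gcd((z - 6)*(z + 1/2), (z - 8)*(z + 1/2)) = z + 1/2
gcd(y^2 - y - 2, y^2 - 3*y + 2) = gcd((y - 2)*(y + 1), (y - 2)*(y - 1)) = y - 2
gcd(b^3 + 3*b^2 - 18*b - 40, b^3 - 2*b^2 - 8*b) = b^2 - 2*b - 8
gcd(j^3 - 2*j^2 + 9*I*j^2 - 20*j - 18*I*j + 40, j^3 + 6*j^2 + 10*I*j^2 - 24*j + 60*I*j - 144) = j + 4*I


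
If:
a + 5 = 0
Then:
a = -5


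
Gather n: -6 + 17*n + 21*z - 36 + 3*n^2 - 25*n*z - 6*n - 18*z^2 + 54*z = 3*n^2 + n*(11 - 25*z) - 18*z^2 + 75*z - 42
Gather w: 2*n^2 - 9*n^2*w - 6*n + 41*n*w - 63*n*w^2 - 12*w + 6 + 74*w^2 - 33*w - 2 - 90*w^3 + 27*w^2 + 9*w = 2*n^2 - 6*n - 90*w^3 + w^2*(101 - 63*n) + w*(-9*n^2 + 41*n - 36) + 4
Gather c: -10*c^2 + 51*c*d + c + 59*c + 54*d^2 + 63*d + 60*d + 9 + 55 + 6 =-10*c^2 + c*(51*d + 60) + 54*d^2 + 123*d + 70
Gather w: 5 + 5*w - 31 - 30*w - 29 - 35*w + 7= -60*w - 48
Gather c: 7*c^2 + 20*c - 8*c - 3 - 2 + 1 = 7*c^2 + 12*c - 4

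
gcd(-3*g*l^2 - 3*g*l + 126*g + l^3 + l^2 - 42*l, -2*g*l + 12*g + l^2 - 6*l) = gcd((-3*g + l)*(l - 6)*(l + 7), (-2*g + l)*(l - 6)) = l - 6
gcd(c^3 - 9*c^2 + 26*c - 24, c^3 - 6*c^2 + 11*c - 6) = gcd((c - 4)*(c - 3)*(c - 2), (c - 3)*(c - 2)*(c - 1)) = c^2 - 5*c + 6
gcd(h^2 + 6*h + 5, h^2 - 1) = h + 1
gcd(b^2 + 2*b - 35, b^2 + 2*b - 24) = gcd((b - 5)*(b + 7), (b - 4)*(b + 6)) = 1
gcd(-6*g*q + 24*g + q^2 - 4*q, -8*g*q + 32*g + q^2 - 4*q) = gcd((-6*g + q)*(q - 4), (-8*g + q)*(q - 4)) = q - 4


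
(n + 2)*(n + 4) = n^2 + 6*n + 8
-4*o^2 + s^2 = (-2*o + s)*(2*o + s)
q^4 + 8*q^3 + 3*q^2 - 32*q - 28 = (q - 2)*(q + 1)*(q + 2)*(q + 7)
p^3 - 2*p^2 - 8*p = p*(p - 4)*(p + 2)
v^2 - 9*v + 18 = (v - 6)*(v - 3)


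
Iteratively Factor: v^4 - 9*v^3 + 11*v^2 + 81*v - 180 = (v - 4)*(v^3 - 5*v^2 - 9*v + 45) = (v - 4)*(v + 3)*(v^2 - 8*v + 15) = (v - 5)*(v - 4)*(v + 3)*(v - 3)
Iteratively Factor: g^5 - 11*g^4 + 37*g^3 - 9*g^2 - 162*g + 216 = (g - 3)*(g^4 - 8*g^3 + 13*g^2 + 30*g - 72) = (g - 4)*(g - 3)*(g^3 - 4*g^2 - 3*g + 18) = (g - 4)*(g - 3)^2*(g^2 - g - 6) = (g - 4)*(g - 3)^2*(g + 2)*(g - 3)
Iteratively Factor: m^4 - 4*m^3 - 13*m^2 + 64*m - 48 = (m - 3)*(m^3 - m^2 - 16*m + 16) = (m - 3)*(m - 1)*(m^2 - 16) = (m - 3)*(m - 1)*(m + 4)*(m - 4)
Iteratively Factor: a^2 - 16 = (a + 4)*(a - 4)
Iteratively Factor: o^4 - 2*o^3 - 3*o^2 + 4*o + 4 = (o + 1)*(o^3 - 3*o^2 + 4) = (o + 1)^2*(o^2 - 4*o + 4) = (o - 2)*(o + 1)^2*(o - 2)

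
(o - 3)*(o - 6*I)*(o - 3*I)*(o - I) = o^4 - 3*o^3 - 10*I*o^3 - 27*o^2 + 30*I*o^2 + 81*o + 18*I*o - 54*I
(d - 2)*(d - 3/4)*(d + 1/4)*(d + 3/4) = d^4 - 7*d^3/4 - 17*d^2/16 + 63*d/64 + 9/32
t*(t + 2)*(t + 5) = t^3 + 7*t^2 + 10*t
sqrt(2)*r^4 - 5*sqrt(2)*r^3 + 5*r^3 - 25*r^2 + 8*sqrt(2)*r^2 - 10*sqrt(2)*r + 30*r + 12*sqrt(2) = (r - 3)*(r - 2)*(r + 2*sqrt(2))*(sqrt(2)*r + 1)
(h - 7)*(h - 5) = h^2 - 12*h + 35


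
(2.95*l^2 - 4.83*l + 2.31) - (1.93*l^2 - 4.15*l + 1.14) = 1.02*l^2 - 0.68*l + 1.17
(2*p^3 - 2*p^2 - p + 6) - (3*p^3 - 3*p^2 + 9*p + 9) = -p^3 + p^2 - 10*p - 3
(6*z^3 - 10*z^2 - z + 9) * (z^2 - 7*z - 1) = 6*z^5 - 52*z^4 + 63*z^3 + 26*z^2 - 62*z - 9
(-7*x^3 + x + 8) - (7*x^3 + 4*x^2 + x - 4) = -14*x^3 - 4*x^2 + 12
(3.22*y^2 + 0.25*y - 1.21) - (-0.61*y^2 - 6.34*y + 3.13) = 3.83*y^2 + 6.59*y - 4.34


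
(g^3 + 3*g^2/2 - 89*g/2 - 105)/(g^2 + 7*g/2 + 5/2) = (g^2 - g - 42)/(g + 1)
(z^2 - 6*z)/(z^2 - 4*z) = (z - 6)/(z - 4)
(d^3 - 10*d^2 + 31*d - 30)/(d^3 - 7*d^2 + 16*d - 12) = (d - 5)/(d - 2)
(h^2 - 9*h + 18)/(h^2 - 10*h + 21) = (h - 6)/(h - 7)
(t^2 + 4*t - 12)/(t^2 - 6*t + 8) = (t + 6)/(t - 4)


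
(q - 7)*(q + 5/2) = q^2 - 9*q/2 - 35/2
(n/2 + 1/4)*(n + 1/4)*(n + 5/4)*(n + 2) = n^4/2 + 2*n^3 + 81*n^2/32 + 73*n/64 + 5/32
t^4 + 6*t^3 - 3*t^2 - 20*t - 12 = (t - 2)*(t + 1)^2*(t + 6)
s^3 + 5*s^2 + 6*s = s*(s + 2)*(s + 3)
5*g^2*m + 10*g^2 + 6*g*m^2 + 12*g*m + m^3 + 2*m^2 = (g + m)*(5*g + m)*(m + 2)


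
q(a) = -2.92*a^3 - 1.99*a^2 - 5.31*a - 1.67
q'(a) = -8.76*a^2 - 3.98*a - 5.31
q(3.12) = -126.29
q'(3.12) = -103.00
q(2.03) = -45.08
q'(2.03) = -49.49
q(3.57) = -178.85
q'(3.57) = -131.16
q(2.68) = -86.40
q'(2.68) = -78.89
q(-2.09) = 27.39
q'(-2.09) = -35.26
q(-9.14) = 2110.19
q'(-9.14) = -700.74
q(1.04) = -12.63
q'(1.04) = -18.92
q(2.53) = -75.13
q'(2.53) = -71.45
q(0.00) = -1.67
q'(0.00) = -5.31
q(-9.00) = 2013.61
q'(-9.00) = -679.05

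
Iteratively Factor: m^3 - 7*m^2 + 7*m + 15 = (m - 3)*(m^2 - 4*m - 5) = (m - 3)*(m + 1)*(m - 5)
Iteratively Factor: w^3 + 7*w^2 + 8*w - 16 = (w - 1)*(w^2 + 8*w + 16) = (w - 1)*(w + 4)*(w + 4)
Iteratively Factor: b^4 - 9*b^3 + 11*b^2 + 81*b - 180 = (b - 4)*(b^3 - 5*b^2 - 9*b + 45) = (b - 4)*(b - 3)*(b^2 - 2*b - 15) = (b - 4)*(b - 3)*(b + 3)*(b - 5)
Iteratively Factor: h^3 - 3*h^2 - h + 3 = (h + 1)*(h^2 - 4*h + 3) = (h - 3)*(h + 1)*(h - 1)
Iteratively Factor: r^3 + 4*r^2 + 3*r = (r)*(r^2 + 4*r + 3) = r*(r + 1)*(r + 3)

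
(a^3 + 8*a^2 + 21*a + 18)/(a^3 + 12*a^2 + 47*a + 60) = (a^2 + 5*a + 6)/(a^2 + 9*a + 20)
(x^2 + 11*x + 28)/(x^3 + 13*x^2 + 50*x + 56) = 1/(x + 2)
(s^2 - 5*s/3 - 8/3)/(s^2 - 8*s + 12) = (3*s^2 - 5*s - 8)/(3*(s^2 - 8*s + 12))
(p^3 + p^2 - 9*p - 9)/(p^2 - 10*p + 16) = (p^3 + p^2 - 9*p - 9)/(p^2 - 10*p + 16)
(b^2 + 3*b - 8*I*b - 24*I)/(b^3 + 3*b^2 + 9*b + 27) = (b - 8*I)/(b^2 + 9)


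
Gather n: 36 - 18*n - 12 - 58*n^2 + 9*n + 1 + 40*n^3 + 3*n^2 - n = 40*n^3 - 55*n^2 - 10*n + 25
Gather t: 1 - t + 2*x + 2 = -t + 2*x + 3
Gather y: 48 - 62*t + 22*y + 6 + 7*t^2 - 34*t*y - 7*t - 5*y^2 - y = 7*t^2 - 69*t - 5*y^2 + y*(21 - 34*t) + 54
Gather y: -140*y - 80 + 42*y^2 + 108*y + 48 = 42*y^2 - 32*y - 32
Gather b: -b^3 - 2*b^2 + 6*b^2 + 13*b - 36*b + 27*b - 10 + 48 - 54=-b^3 + 4*b^2 + 4*b - 16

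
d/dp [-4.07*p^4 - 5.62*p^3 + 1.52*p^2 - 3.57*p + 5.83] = -16.28*p^3 - 16.86*p^2 + 3.04*p - 3.57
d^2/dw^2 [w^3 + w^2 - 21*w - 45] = 6*w + 2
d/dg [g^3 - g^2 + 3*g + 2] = 3*g^2 - 2*g + 3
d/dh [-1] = 0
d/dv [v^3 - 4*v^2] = v*(3*v - 8)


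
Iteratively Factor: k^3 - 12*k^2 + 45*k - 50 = (k - 2)*(k^2 - 10*k + 25) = (k - 5)*(k - 2)*(k - 5)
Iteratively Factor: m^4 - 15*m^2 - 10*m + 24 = (m - 4)*(m^3 + 4*m^2 + m - 6) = (m - 4)*(m - 1)*(m^2 + 5*m + 6) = (m - 4)*(m - 1)*(m + 2)*(m + 3)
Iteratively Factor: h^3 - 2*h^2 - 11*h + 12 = (h - 4)*(h^2 + 2*h - 3) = (h - 4)*(h + 3)*(h - 1)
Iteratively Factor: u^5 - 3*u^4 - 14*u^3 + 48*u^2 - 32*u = (u - 1)*(u^4 - 2*u^3 - 16*u^2 + 32*u) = (u - 1)*(u + 4)*(u^3 - 6*u^2 + 8*u) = (u - 2)*(u - 1)*(u + 4)*(u^2 - 4*u) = (u - 4)*(u - 2)*(u - 1)*(u + 4)*(u)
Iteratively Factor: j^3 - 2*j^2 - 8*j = (j)*(j^2 - 2*j - 8) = j*(j - 4)*(j + 2)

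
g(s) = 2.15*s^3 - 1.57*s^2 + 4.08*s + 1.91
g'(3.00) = 52.71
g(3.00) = 58.07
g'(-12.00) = 970.56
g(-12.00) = -3988.33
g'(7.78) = 370.06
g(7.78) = 951.08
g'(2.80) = 45.86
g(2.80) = 48.22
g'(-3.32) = 85.60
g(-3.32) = -107.62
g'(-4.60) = 155.01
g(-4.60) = -259.35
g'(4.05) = 97.16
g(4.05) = 135.51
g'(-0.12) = 4.55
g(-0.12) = 1.39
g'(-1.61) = 25.85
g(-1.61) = -17.70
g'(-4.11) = 125.94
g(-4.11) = -190.65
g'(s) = 6.45*s^2 - 3.14*s + 4.08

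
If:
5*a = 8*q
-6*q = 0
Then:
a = 0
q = 0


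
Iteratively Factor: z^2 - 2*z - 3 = (z - 3)*(z + 1)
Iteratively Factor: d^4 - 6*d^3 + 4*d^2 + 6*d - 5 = (d + 1)*(d^3 - 7*d^2 + 11*d - 5) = (d - 5)*(d + 1)*(d^2 - 2*d + 1) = (d - 5)*(d - 1)*(d + 1)*(d - 1)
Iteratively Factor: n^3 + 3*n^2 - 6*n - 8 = (n + 1)*(n^2 + 2*n - 8) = (n - 2)*(n + 1)*(n + 4)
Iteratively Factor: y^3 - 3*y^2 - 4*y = (y)*(y^2 - 3*y - 4) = y*(y - 4)*(y + 1)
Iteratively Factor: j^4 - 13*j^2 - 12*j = (j + 1)*(j^3 - j^2 - 12*j) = (j + 1)*(j + 3)*(j^2 - 4*j) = (j - 4)*(j + 1)*(j + 3)*(j)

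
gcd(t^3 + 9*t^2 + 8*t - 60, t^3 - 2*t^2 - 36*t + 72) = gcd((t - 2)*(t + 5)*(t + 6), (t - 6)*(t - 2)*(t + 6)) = t^2 + 4*t - 12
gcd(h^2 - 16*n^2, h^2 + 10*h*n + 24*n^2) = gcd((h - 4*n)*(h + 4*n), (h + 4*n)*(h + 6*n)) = h + 4*n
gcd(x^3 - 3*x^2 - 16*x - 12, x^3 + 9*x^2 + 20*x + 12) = x^2 + 3*x + 2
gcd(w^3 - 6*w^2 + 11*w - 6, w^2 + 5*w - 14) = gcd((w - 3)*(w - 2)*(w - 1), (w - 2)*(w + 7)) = w - 2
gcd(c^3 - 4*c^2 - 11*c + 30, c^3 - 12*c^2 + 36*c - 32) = c - 2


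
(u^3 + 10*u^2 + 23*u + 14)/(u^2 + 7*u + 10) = (u^2 + 8*u + 7)/(u + 5)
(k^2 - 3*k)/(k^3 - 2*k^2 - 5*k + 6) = k/(k^2 + k - 2)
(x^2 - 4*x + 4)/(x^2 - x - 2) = (x - 2)/(x + 1)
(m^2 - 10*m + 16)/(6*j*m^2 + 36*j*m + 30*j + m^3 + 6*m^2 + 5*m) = (m^2 - 10*m + 16)/(6*j*m^2 + 36*j*m + 30*j + m^3 + 6*m^2 + 5*m)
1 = 1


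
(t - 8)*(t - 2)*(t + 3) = t^3 - 7*t^2 - 14*t + 48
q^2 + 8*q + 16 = (q + 4)^2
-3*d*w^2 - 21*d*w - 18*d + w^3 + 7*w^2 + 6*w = (-3*d + w)*(w + 1)*(w + 6)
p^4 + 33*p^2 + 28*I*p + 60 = (p - 6*I)*(p - I)*(p + 2*I)*(p + 5*I)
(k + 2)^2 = k^2 + 4*k + 4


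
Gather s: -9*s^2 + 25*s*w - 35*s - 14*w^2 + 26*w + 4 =-9*s^2 + s*(25*w - 35) - 14*w^2 + 26*w + 4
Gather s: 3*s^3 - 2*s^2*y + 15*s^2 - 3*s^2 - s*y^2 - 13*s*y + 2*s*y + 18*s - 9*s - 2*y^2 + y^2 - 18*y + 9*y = 3*s^3 + s^2*(12 - 2*y) + s*(-y^2 - 11*y + 9) - y^2 - 9*y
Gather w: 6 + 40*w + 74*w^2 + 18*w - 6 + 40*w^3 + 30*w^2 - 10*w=40*w^3 + 104*w^2 + 48*w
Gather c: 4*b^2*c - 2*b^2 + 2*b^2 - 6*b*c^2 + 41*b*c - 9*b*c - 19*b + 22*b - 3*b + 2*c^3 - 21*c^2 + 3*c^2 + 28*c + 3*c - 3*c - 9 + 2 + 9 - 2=2*c^3 + c^2*(-6*b - 18) + c*(4*b^2 + 32*b + 28)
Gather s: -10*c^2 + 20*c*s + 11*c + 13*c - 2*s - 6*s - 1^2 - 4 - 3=-10*c^2 + 24*c + s*(20*c - 8) - 8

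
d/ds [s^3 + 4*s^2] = s*(3*s + 8)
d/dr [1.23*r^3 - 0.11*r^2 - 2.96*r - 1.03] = 3.69*r^2 - 0.22*r - 2.96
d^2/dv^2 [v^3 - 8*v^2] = 6*v - 16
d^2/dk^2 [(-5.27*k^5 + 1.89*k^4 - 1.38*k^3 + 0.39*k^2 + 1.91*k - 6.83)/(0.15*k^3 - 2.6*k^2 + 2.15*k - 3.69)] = (-0.23715*k^9 + 12.3318*k^8 - 223.94865*k^7 + 506.29148*k^6 - 1256.5995*k^5 + 1399.26735*k^4 - 1586.73188*k^3 + 74.497938*k^2 - 16.292778*k + 108.837218)/(0.003375*k^9 - 0.1755*k^8 + 3.187125*k^7 - 22.856075*k^6 + 54.316725*k^5 - 118.02885*k^4 + 139.82822*k^3 - 157.376655*k^2 + 87.823845*k - 50.243409)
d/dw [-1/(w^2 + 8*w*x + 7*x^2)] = 2*(w + 4*x)/(w^2 + 8*w*x + 7*x^2)^2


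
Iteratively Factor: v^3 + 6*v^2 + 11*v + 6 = (v + 2)*(v^2 + 4*v + 3) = (v + 2)*(v + 3)*(v + 1)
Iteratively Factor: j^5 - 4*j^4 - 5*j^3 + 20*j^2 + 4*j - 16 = (j - 4)*(j^4 - 5*j^2 + 4) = (j - 4)*(j + 2)*(j^3 - 2*j^2 - j + 2) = (j - 4)*(j + 1)*(j + 2)*(j^2 - 3*j + 2) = (j - 4)*(j - 1)*(j + 1)*(j + 2)*(j - 2)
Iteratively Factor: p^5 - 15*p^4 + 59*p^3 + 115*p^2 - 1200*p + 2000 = (p - 4)*(p^4 - 11*p^3 + 15*p^2 + 175*p - 500) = (p - 5)*(p - 4)*(p^3 - 6*p^2 - 15*p + 100) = (p - 5)*(p - 4)*(p + 4)*(p^2 - 10*p + 25) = (p - 5)^2*(p - 4)*(p + 4)*(p - 5)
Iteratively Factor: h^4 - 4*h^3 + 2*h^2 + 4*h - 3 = (h - 1)*(h^3 - 3*h^2 - h + 3) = (h - 3)*(h - 1)*(h^2 - 1) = (h - 3)*(h - 1)^2*(h + 1)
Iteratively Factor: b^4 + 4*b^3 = (b + 4)*(b^3) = b*(b + 4)*(b^2) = b^2*(b + 4)*(b)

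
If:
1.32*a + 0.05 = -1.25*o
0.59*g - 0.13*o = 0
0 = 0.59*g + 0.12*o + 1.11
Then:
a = 4.17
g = -0.98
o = -4.44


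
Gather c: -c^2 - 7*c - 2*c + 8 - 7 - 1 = -c^2 - 9*c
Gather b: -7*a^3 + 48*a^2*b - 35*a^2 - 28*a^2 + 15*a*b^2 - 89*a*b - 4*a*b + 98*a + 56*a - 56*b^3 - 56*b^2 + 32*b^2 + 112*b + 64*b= -7*a^3 - 63*a^2 + 154*a - 56*b^3 + b^2*(15*a - 24) + b*(48*a^2 - 93*a + 176)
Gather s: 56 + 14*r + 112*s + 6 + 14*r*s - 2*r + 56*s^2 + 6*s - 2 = 12*r + 56*s^2 + s*(14*r + 118) + 60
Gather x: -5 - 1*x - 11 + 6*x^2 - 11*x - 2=6*x^2 - 12*x - 18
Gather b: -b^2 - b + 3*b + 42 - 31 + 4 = -b^2 + 2*b + 15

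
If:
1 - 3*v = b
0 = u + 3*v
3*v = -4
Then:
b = 5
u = 4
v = -4/3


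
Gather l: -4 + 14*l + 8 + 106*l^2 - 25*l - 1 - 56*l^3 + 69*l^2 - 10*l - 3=-56*l^3 + 175*l^2 - 21*l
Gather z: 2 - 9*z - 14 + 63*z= 54*z - 12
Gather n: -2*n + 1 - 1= -2*n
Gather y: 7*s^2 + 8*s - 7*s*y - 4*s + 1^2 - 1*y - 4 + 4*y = 7*s^2 + 4*s + y*(3 - 7*s) - 3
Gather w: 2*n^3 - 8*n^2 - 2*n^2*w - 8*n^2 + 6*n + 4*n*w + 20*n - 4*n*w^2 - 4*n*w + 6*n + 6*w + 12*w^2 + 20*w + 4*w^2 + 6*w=2*n^3 - 16*n^2 + 32*n + w^2*(16 - 4*n) + w*(32 - 2*n^2)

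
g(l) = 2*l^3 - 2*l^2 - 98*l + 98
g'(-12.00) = 814.00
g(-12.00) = -2470.00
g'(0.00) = -98.00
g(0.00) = 98.00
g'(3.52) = -37.74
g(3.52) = -184.51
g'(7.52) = 211.22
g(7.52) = 98.46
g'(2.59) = -68.11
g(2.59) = -134.49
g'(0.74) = -97.67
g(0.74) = 25.20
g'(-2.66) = -44.91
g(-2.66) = 306.89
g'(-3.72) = -0.09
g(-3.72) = 331.93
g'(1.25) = -93.62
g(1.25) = -23.72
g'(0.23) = -98.60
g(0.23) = 75.38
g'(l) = 6*l^2 - 4*l - 98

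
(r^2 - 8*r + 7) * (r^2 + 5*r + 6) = r^4 - 3*r^3 - 27*r^2 - 13*r + 42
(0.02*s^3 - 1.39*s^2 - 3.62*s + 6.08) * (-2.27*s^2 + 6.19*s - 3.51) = -0.0454*s^5 + 3.2791*s^4 - 0.456900000000001*s^3 - 31.3305*s^2 + 50.3414*s - 21.3408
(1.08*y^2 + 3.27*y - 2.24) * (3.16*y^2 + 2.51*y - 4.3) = 3.4128*y^4 + 13.044*y^3 - 3.5147*y^2 - 19.6834*y + 9.632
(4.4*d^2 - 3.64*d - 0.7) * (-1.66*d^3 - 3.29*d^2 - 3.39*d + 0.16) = -7.304*d^5 - 8.4336*d^4 - 1.7784*d^3 + 15.3466*d^2 + 1.7906*d - 0.112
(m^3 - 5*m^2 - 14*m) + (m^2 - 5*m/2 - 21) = m^3 - 4*m^2 - 33*m/2 - 21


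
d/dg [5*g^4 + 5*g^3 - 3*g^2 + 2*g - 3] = 20*g^3 + 15*g^2 - 6*g + 2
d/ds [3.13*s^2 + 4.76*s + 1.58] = 6.26*s + 4.76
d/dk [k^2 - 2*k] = 2*k - 2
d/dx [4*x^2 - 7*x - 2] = 8*x - 7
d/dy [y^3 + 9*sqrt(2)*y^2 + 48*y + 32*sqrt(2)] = 3*y^2 + 18*sqrt(2)*y + 48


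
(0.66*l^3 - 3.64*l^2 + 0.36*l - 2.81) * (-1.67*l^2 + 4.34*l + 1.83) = -1.1022*l^5 + 8.9432*l^4 - 15.191*l^3 - 0.4061*l^2 - 11.5366*l - 5.1423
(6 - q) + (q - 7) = -1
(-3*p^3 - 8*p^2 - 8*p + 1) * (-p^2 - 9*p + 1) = 3*p^5 + 35*p^4 + 77*p^3 + 63*p^2 - 17*p + 1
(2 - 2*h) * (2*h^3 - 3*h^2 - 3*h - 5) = -4*h^4 + 10*h^3 + 4*h - 10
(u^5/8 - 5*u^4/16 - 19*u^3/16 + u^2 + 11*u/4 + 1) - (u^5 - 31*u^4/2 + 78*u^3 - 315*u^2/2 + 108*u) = -7*u^5/8 + 243*u^4/16 - 1267*u^3/16 + 317*u^2/2 - 421*u/4 + 1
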